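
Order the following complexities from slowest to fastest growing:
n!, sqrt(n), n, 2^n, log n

Ordered by growth rate: log n < sqrt(n) < n < 2^n < n!.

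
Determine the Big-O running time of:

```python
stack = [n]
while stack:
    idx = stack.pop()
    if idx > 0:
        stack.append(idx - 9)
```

Time complexity: O(n).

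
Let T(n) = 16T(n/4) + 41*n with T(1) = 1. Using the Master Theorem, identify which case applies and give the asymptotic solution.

a=16, b=4, f(n)=41*n.
log_4(16) = 2 > 1.
Since f(n) = O(n^1) is polynomially smaller than n^2, Case 1 applies.
T(n) = Theta(n^2).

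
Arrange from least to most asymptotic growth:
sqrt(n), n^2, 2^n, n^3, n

Ordered by growth rate: sqrt(n) < n < n^2 < n^3 < 2^n.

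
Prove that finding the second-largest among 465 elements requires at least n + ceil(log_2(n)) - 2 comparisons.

Lower bound (adversary): identifying the maximum requires 465-1 comparisons (each eliminates one candidate). Assign weight 1 to each element; on each comparison the adversary lets the heavier side win and gives it the loser's weight. The max ends with weight 465, but each comparison it wins at most doubles its weight, so the max must win >= ceil(log_2(465)) = 9 comparisons. The second-largest is one of those 9 direct losers to the max, and identifying which one is largest needs >= 9-1 further comparisons. Total >= 465-1 + 9-1 = 472.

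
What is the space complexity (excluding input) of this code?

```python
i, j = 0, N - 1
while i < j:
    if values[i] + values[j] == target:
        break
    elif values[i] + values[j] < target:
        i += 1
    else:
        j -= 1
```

Space complexity: O(1).
Only a constant amount of auxiliary storage is used; nothing grows with n.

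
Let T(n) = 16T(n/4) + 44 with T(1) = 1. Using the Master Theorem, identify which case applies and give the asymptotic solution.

a=16, b=4, f(n)=44.
log_4(16) = 2 > 0.
Since f(n) = O(n^0) is polynomially smaller than n^2, Case 1 applies.
T(n) = Theta(n^2).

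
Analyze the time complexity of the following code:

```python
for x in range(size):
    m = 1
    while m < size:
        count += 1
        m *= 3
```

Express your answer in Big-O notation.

Time complexity: O(n log n).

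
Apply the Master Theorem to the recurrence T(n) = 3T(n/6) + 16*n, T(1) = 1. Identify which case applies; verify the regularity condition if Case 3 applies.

a=3, b=6, f(n)=16*n.
log_6(3) = 0.6131 < 1.
f(n) = Omega(n^(0.6131+epsilon)) for some epsilon > 0, so Case 3 is the candidate.
Regularity: a*f(n/b) = 3*16*(n/6)^1 = (3/6)*16*n^1 <= c*f(n) with c = 3/6 < 1. Satisfied.
Case 3: T(n) = Theta(n).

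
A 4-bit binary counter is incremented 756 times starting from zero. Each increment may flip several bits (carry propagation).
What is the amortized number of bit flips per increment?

Bit i flips on every 2^i-th increment, so over 756 increments bit i flips floor(756/2^i) times. Summing over i: total flips < 2 * 756. Amortized: < 2 = O(1) per increment.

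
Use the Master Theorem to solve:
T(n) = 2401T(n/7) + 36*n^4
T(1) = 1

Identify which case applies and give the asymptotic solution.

a=2401, b=7, f(n)=36*n^4.
log_7(2401) = 4, so n^(log_b(a)) = n^4.
f(n) = Theta(n^4), so Case 2 applies.
T(n) = Theta(n^4 log n).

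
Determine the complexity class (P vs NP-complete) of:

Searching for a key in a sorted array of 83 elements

This problem is in P: binary search runs in O(log n).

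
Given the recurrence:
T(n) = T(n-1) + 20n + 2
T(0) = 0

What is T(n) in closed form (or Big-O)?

Dominant term in sum is 20*sum(i, i=1..n) = 20*n*(n+1)/2 = O(n^2).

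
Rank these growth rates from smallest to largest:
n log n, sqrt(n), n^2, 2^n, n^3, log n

Ordered by growth rate: log n < sqrt(n) < n log n < n^2 < n^3 < 2^n.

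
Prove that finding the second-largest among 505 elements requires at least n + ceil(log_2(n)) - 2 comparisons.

Lower bound (adversary): identifying the maximum requires 505-1 comparisons (each eliminates one candidate). Assign weight 1 to each element; on each comparison the adversary lets the heavier side win and gives it the loser's weight. The max ends with weight 505, but each comparison it wins at most doubles its weight, so the max must win >= ceil(log_2(505)) = 9 comparisons. The second-largest is one of those 9 direct losers to the max, and identifying which one is largest needs >= 9-1 further comparisons. Total >= 505-1 + 9-1 = 512.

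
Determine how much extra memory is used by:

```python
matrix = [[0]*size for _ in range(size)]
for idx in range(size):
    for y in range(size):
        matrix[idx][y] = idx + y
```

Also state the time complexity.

Space complexity: O(n^2).
A 2D structure of size n x n is allocated.
Time complexity: O(n^2).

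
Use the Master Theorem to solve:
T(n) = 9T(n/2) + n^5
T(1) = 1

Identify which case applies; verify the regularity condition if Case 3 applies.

a=9, b=2, f(n)=n^5.
log_2(9) = 3.17 < 5.
f(n) = Omega(n^(3.17+epsilon)) for some epsilon > 0, so Case 3 is the candidate.
Regularity: a*f(n/b) = 9*1*(n/2)^5 = (9/32)*1*n^5 <= c*f(n) with c = 9/32 < 1. Satisfied.
Case 3: T(n) = Theta(n^5).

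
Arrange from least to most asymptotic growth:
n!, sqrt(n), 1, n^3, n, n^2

Ordered by growth rate: 1 < sqrt(n) < n < n^2 < n^3 < n!.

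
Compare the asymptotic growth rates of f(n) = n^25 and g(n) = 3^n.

g(n) = 3^n grows faster: any exponential with base > 1 dominates every polynomial.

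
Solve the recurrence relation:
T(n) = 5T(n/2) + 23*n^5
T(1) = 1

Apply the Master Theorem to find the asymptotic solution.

a=5, b=2, f(n)=23*n^5. log_2(5) = 2.322 < 5. Case 3: T(n) = O(n^5).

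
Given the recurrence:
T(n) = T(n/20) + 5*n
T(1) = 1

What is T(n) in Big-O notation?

Geometric series: 5*n*(1 + 1/20 + 1/20^2 + ...) = O(n). T(n) = O(n).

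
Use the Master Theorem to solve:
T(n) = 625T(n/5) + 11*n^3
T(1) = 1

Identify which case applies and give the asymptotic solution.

a=625, b=5, f(n)=11*n^3.
log_5(625) = 4 > 3.
Since f(n) = O(n^3) is polynomially smaller than n^4, Case 1 applies.
T(n) = Theta(n^4).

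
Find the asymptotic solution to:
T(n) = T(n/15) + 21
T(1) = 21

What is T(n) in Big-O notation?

Each step divides n by 15 and adds 21. After log_15(n) steps, T(n) = O(log n).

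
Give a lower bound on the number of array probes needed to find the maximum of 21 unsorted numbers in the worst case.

Adversary: any unprobed cell could hold a value larger than everything seen so far. If fewer than 21 cells are probed, the adversary places the max in an unprobed cell. So all 21 cells must be examined; together with 21-1 comparisons this is tight.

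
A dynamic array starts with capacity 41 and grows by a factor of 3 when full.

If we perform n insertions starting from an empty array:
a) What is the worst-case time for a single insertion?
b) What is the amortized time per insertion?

(a) Worst-case single insertion: O(n) -- when the array is full at capacity c, the resize copies all c elements, and c can be Theta(n).
(b) Resizes happen at sizes 41, 123, 369, ... Total copy cost for n insertions: 41 + 123 + ... = O(n) (geometric series with ratio 1/3). Amortized cost per insertion: O(n)/n = O(1).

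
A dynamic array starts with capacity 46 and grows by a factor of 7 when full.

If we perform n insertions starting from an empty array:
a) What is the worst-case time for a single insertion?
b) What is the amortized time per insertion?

(a) Worst-case single insertion: O(n) -- when the array is full at capacity c, the resize copies all c elements, and c can be Theta(n).
(b) Resizes happen at sizes 46, 322, 2254, ... Total copy cost for n insertions: 46 + 322 + ... = O(n) (geometric series with ratio 1/7). Amortized cost per insertion: O(n)/n = O(1).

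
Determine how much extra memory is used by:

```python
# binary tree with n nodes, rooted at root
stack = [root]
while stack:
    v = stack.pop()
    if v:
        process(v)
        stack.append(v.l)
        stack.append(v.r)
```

Space complexity: O(n).
Auxiliary storage grows linearly with the input size n in the worst case.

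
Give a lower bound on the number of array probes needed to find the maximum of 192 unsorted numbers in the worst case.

Adversary: any unprobed cell could hold a value larger than everything seen so far. If fewer than 192 cells are probed, the adversary places the max in an unprobed cell. So all 192 cells must be examined; together with 192-1 comparisons this is tight.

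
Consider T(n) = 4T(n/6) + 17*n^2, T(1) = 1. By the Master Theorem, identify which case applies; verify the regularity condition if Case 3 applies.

a=4, b=6, f(n)=17*n^2.
log_6(4) = 0.7737 < 2.
f(n) = Omega(n^(0.7737+epsilon)) for some epsilon > 0, so Case 3 is the candidate.
Regularity: a*f(n/b) = 4*17*(n/6)^2 = (4/36)*17*n^2 <= c*f(n) with c = 4/36 < 1. Satisfied.
Case 3: T(n) = Theta(n^2).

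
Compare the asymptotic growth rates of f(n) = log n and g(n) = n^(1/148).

g(n) = n^(1/148) grows faster: any positive power of n dominates log n.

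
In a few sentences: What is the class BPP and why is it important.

BPP (Bounded-error Probabilistic Polynomial time) is the class of problems solvable by a randomized algorithm in polynomial time with error probability at most 1/3. BPP contains P and is contained in PSPACE. It is widely conjectured that P = BPP, meaning randomness does not help for decision problems.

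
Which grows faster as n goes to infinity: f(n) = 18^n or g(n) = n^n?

g(n) = n^n grows faster: n^n / 18^n = (n/18)^n -> infinity once n > 18.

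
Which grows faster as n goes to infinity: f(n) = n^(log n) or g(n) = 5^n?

g(n) = 5^n grows faster: take logs: log(n^(log n)) = (log n)^2, log(5^n) = n log 5; n dominates (log n)^2.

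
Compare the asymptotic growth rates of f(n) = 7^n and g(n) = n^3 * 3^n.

f(n) = 7^n grows faster: 7^n / (n^3 3^n) = (7/3)^n / n^3 -> infinity since 7/3 > 1.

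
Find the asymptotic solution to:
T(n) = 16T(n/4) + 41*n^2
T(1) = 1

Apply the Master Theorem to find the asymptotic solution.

a=16, b=4, f(n)=41*n^2. log_4(16) = 2. Case 2: T(n) = O(n^2 log n).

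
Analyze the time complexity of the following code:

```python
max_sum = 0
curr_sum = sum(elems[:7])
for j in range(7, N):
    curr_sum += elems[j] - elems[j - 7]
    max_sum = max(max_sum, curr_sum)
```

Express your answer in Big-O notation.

Time complexity: O(n).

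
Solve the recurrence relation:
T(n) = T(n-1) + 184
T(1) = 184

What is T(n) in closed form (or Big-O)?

Unrolling: T(n) = T(n-1) + 184 = T(n-2) + 2*184 = ... = T(1) + (n-1)*184 = 184 + (n-1)*184 = 184n.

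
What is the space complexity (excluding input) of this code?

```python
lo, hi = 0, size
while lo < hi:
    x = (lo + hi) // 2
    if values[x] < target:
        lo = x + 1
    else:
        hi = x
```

Space complexity: O(1).
Only a constant amount of auxiliary storage is used; nothing grows with n.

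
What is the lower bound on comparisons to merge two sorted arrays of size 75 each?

To merge two sorted arrays of size 75, we need at least 149 comparisons in the worst case. An adversary can force every element to be compared.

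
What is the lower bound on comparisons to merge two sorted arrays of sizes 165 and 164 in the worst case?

Adversary: with |165 - 164| <= 1 the inputs can be fully interleaved so that every adjacent pair in the merged output comes from different arrays. Then each of the 328 adjacent pairs must be directly compared, or the algorithm cannot determine their relative order. Standard merge meets this bound.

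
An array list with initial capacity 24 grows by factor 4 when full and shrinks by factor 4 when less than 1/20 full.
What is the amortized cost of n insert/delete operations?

Using potential function Phi = |4*size - capacity|. Resizing costs are offset by potential release. Amortized O(1) per operation.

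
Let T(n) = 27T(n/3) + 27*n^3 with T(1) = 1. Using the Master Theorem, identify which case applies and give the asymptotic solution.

a=27, b=3, f(n)=27*n^3.
log_3(27) = 3, so n^(log_b(a)) = n^3.
f(n) = Theta(n^3), so Case 2 applies.
T(n) = Theta(n^3 log n).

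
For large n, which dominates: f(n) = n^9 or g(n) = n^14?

g(n) = n^14 grows faster: n^14/n^9 = n^5 -> infinity.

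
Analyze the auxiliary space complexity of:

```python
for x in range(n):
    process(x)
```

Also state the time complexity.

Space complexity: O(1).
Only a constant amount of auxiliary storage is used; nothing grows with n.
Time complexity: O(n).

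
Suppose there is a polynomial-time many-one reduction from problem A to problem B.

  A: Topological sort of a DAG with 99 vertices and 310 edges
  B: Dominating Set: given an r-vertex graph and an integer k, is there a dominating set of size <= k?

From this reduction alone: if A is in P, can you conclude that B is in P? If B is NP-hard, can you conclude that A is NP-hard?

A poly-time reduction A <=_p B transfers tractability DOWN (B easy => A easy) and hardness UP (A hard => B hard), not the reverse.
From A in P, the reduction alone does NOT give B in P: any problem in P trivially reduces to SAT, yet SAT is not known to be in P.
From B NP-hard, the reduction alone does NOT give A NP-hard: again, easy problems reduce to hard ones.
(Here in fact A is P and B is NP-complete.)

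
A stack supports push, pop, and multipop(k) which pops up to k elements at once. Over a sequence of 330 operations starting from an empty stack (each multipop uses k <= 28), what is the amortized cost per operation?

Each element is pushed exactly once and popped at most once (whether by pop or as part of a multipop). So the total number of individual pops over the whole sequence is at most the number of pushes, which is at most 330. Total work <= 2 * 330, hence O(1) amortized per operation.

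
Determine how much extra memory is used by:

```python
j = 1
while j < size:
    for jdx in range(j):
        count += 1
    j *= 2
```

Space complexity: O(1).
Only a constant amount of auxiliary storage is used; nothing grows with n.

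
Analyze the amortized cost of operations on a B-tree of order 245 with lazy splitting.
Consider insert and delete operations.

In a B-tree of order 245, a node splits when it has 245 keys. With lazy splitting, we use potential Phi = number of full nodes + number of near-empty nodes. Each split costs O(1) but reduces potential. Between splits, at least 122 insertions must occur in that node. Amortized structural cost is O(1) per operation, plus O(log_245 n) traversal.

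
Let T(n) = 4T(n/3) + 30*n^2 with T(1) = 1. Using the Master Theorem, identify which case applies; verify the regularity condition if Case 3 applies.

a=4, b=3, f(n)=30*n^2.
log_3(4) = 1.262 < 2.
f(n) = Omega(n^(1.262+epsilon)) for some epsilon > 0, so Case 3 is the candidate.
Regularity: a*f(n/b) = 4*30*(n/3)^2 = (4/9)*30*n^2 <= c*f(n) with c = 4/9 < 1. Satisfied.
Case 3: T(n) = Theta(n^2).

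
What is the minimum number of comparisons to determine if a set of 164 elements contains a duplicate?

Determining if 164 elements are all distinct requires Omega(n log n) comparisons in the comparison model. This follows from the element distinctness lower bound.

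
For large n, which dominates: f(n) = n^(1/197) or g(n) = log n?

f(n) = n^(1/197) grows faster: any positive power of n dominates log n.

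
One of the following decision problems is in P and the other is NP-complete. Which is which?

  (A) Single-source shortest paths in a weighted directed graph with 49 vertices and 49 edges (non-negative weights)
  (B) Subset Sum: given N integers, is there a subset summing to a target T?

(A) is P: Dijkstra's algorithm runs in O((V+E) log V).
(B) is NP-complete: one of Karp's 21 NP-complete problems.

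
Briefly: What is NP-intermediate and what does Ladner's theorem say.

NP-intermediate problems are in NP but neither in P nor NP-complete (assuming P != NP). Ladner's theorem proves such problems exist if P != NP. Graph isomorphism and integer factoring are candidate NP-intermediate problems -- no polynomial algorithm is known, but no NP-completeness proof exists either.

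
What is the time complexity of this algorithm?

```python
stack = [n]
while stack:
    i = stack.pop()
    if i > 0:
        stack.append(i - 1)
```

Time complexity: O(n).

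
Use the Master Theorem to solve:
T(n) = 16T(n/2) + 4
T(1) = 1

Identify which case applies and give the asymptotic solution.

a=16, b=2, f(n)=4.
log_2(16) = 4 > 0.
Since f(n) = O(n^0) is polynomially smaller than n^4, Case 1 applies.
T(n) = Theta(n^4).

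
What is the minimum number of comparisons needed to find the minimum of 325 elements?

Finding the minimum requires 324 comparisons, identical reasoning to finding the maximum. Each comparison eliminates one candidate.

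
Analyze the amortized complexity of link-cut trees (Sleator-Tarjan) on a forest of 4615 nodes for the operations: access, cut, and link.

Link-cut trees represent the forest using splay trees over preferred paths. With potential Phi = sum over nodes of log(size of virtual subtree), each access on 4615 nodes is O(log 4615) = O(log n) amortized by the splay-tree access lemma. Cut and link are O(1) plus one access.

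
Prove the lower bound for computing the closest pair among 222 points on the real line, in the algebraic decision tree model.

Reduction from element distinctness: given 222 reals, the closest-pair distance is 0 iff two are equal. Element distinctness has an Omega(n log n) lower bound in the algebraic decision tree model (Ben-Or). Therefore closest pair on a line also requires Omega(n log n). Sorting then a linear scan achieves this.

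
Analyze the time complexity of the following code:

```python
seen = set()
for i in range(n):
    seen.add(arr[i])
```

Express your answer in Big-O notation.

Time complexity: O(n).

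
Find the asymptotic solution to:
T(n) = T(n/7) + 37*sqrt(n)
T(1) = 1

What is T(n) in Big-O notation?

Each level contributes sqrt(n/7^k). Geometric series with ratio 1/sqrt(7) < 1 sums to O(sqrt(n)).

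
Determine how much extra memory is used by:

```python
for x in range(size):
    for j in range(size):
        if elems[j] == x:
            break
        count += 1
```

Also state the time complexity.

Space complexity: O(1).
Only a constant amount of auxiliary storage is used; nothing grows with n.
Time complexity: O(n^2).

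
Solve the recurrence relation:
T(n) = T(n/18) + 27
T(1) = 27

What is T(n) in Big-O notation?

Each step divides n by 18 and adds 27. After log_18(n) steps, T(n) = O(log n).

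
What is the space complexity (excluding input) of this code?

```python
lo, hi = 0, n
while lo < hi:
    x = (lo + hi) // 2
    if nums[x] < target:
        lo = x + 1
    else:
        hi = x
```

Space complexity: O(1).
Only a constant amount of auxiliary storage is used; nothing grows with n.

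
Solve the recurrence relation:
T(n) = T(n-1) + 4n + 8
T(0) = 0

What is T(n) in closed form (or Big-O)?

Dominant term in sum is 4*sum(i, i=1..n) = 4*n*(n+1)/2 = O(n^2).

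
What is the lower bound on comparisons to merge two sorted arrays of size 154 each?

To merge two sorted arrays of size 154, we need at least 307 comparisons in the worst case. An adversary can force every element to be compared.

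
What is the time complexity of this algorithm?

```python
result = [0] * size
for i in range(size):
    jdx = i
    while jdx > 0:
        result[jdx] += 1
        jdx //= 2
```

Time complexity: O(n log n).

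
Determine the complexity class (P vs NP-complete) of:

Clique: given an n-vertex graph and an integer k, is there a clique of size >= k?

This problem is NP-complete: complement of Independent Set / Vertex Cover (with k part of the input).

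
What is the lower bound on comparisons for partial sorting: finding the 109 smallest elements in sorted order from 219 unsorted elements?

Finding 109 smallest of 219 in sorted order: Omega(219) to identify the 109 smallest, plus Omega(109 log 109) to sort them. Total: Omega(n + k log k).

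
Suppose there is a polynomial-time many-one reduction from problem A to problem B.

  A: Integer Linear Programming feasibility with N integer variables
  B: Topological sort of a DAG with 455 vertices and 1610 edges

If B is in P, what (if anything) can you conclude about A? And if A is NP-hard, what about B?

A poly-time reduction A <=_p B means any A-instance can be transformed to a B-instance in poly time.
If B is in P: compose the reduction with B's poly-time algorithm to solve A in poly time, so A is in P.
If A is NP-hard: every NP problem reduces to A, which reduces to B; composing reductions, every NP problem reduces to B, so B is NP-hard.
(Here in fact A is NP-complete and B is in P, so no such reduction is known -- its existence would imply P = NP; the analysis concerns only what the assumed reduction would or would not let you conclude.)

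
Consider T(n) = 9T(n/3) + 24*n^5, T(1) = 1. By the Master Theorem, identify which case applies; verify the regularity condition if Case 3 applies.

a=9, b=3, f(n)=24*n^5.
log_3(9) = 2 < 5.
f(n) = Omega(n^(2+epsilon)) for some epsilon > 0, so Case 3 is the candidate.
Regularity: a*f(n/b) = 9*24*(n/3)^5 = (9/243)*24*n^5 <= c*f(n) with c = 9/243 < 1. Satisfied.
Case 3: T(n) = Theta(n^5).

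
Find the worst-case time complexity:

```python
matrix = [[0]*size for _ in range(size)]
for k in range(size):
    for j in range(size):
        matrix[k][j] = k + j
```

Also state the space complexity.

Time complexity: O(n^2).
Space complexity: O(n^2).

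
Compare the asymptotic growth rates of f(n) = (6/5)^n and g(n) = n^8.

f(n) = (6/5)^n grows faster: (6/5)^n is exponential with base 6/5 > 1, dominating every polynomial.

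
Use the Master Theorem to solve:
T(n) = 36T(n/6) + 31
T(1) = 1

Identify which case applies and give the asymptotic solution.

a=36, b=6, f(n)=31.
log_6(36) = 2 > 0.
Since f(n) = O(n^0) is polynomially smaller than n^2, Case 1 applies.
T(n) = Theta(n^2).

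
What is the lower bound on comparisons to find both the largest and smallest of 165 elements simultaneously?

Pair elements first (floor(165/2) comparisons), then find max among winners and min among losers. Total: ceil(3*165/2) - 2 = 246 comparisons.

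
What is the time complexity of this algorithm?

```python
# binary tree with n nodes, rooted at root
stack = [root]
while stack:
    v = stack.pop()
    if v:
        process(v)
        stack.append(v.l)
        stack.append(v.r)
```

Time complexity: O(n).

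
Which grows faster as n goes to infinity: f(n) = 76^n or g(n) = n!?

g(n) = n! grows faster: n!/76^n -> infinity by Stirling.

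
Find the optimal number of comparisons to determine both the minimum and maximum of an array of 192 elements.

Naive approach: 382 comparisons (191 for max + 191 for min).
Optimal: Compare elements in pairs first (floor(n/2) = 96 comparisons), then find max among winners and min among losers (95 comparisons each).
Total: ceil(3n/2) - 2 = 286 comparisons. An adversary argument shows this is also a lower bound.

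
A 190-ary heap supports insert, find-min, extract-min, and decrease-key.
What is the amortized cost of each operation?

The 190-ary heap has height O(log_190 n). Insert sifts up: O(log_190 n). Find-min reads the root: O(1). Extract-min sifts down comparing 190 children per level: O(190 * log_190 n). Decrease-key sifts up: O(log_190 n).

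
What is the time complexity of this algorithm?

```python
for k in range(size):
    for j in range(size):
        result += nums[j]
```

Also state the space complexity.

Time complexity: O(n^2).
Space complexity: O(1).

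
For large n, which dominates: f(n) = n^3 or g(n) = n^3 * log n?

g(n) = n^3 * log n grows faster: extra log n factor -> infinity.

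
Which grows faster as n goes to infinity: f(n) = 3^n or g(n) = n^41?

f(n) = 3^n grows faster: any exponential with base > 1 dominates every polynomial.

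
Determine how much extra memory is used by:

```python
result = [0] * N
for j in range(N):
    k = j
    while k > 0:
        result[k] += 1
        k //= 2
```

Space complexity: O(n).
Auxiliary storage grows linearly with the input size n in the worst case.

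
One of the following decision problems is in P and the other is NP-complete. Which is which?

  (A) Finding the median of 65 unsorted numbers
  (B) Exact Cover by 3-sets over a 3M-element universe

(A) is P: linear-time selection (median-of-medians) runs in O(n).
(B) is NP-complete: one of Karp's 21 NP-complete problems.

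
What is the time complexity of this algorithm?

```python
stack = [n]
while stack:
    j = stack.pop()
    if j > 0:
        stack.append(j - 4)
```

Time complexity: O(n).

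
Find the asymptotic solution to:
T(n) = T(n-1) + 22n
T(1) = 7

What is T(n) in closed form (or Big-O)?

Unrolling: T(n) = 7 + 22*(2 + 3 + ... + n) = 7 + 22*(n(n+1)/2 - 1) = O(n^2).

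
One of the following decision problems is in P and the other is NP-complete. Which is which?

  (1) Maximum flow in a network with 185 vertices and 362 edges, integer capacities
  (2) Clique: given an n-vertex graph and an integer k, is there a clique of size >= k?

(1) is P: Edmonds-Karp / push-relabel run in polynomial time.
(2) is NP-complete: complement of Independent Set / Vertex Cover (with k part of the input).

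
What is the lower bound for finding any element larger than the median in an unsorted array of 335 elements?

To find an element larger than the median of 335 elements, we must see Omega(n) elements. Without seeing enough elements, an adversary can make any unseen element the median.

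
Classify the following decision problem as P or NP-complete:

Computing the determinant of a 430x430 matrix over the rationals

This problem is in P: Gaussian elimination runs in O(n^3).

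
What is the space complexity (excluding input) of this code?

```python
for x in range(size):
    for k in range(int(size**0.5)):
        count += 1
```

Space complexity: O(1).
Only a constant amount of auxiliary storage is used; nothing grows with n.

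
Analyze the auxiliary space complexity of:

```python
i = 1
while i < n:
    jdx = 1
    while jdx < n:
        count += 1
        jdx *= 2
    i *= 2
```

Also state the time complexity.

Space complexity: O(1).
Only a constant amount of auxiliary storage is used; nothing grows with n.
Time complexity: O(log^2 n).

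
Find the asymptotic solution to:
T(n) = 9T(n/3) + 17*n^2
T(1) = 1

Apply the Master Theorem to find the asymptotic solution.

a=9, b=3, f(n)=17*n^2. log_3(9) = 2. Case 2: T(n) = O(n^2 log n).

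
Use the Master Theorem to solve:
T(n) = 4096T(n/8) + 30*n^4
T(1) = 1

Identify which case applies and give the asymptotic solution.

a=4096, b=8, f(n)=30*n^4.
log_8(4096) = 4, so n^(log_b(a)) = n^4.
f(n) = Theta(n^4), so Case 2 applies.
T(n) = Theta(n^4 log n).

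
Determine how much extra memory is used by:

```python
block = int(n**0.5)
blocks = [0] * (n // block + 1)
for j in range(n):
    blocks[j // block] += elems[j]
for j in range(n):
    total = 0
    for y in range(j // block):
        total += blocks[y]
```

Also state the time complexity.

Space complexity: O(sqrt(n)).
Storage scales with sqrt(n).
Time complexity: O(n * sqrt(n)).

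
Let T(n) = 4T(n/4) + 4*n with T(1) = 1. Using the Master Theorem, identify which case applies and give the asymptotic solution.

a=4, b=4, f(n)=4*n.
log_4(4) = 1, so n^(log_b(a)) = n.
f(n) = Theta(n), so Case 2 applies.
T(n) = Theta(n log n).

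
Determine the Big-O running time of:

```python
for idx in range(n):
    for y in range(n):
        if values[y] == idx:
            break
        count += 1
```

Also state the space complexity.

Time complexity: O(n^2).
Space complexity: O(1).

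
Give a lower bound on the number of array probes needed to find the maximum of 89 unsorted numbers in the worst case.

Adversary: any unprobed cell could hold a value larger than everything seen so far. If fewer than 89 cells are probed, the adversary places the max in an unprobed cell. So all 89 cells must be examined; together with 89-1 comparisons this is tight.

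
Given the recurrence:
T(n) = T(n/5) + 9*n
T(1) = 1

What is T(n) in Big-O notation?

Geometric series: 9*n*(1 + 1/5 + 1/5^2 + ...) = O(n). T(n) = O(n).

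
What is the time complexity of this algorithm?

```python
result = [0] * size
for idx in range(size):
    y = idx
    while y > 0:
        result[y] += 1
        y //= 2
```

Time complexity: O(n log n).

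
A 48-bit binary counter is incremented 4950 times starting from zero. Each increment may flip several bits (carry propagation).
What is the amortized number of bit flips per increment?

Bit i flips on every 2^i-th increment, so over 4950 increments bit i flips floor(4950/2^i) times. Summing over i: total flips < 2 * 4950. Amortized: < 2 = O(1) per increment.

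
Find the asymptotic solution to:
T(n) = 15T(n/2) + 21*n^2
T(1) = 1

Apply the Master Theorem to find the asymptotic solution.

a=15, b=2, f(n)=21*n^2. log_2(15) = 3.907. Case 1 of Master Theorem: T(n) = O(n^3.907).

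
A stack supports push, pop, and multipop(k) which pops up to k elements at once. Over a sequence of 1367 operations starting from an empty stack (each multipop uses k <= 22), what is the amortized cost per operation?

Each element is pushed exactly once and popped at most once (whether by pop or as part of a multipop). So the total number of individual pops over the whole sequence is at most the number of pushes, which is at most 1367. Total work <= 2 * 1367, hence O(1) amortized per operation.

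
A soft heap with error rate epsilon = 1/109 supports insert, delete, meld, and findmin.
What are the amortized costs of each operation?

Soft heaps (Chazelle) allow up to an epsilon = 1/109 fraction of elements to have corrupted (raised) keys. Insert is O(log(1/epsilon)) = O(log 109) amortized -- the structure maintains heap-ordered binary trees of rank bounded by O(log(1/epsilon)). Meld concatenates root lists: O(1) amortized. Delete and findmin are O(1) amortized.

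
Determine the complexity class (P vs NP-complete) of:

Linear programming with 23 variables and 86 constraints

This problem is in P: the ellipsoid and interior-point methods run in polynomial time.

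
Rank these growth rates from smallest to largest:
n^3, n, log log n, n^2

Ordered by growth rate: log log n < n < n^2 < n^3.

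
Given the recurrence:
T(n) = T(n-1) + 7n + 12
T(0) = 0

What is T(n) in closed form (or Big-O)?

Dominant term in sum is 7*sum(i, i=1..n) = 7*n*(n+1)/2 = O(n^2).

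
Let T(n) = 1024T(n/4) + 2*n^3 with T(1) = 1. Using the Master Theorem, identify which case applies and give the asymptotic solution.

a=1024, b=4, f(n)=2*n^3.
log_4(1024) = 5 > 3.
Since f(n) = O(n^3) is polynomially smaller than n^5, Case 1 applies.
T(n) = Theta(n^5).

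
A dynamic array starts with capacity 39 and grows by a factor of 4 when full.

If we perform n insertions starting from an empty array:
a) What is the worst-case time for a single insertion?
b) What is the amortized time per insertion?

(a) Worst-case single insertion: O(n) -- when the array is full at capacity c, the resize copies all c elements, and c can be Theta(n).
(b) Resizes happen at sizes 39, 156, 624, ... Total copy cost for n insertions: 39 + 156 + ... = O(n) (geometric series with ratio 1/4). Amortized cost per insertion: O(n)/n = O(1).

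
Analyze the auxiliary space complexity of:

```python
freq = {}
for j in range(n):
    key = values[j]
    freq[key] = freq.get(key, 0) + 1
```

Space complexity: O(n).
Auxiliary storage grows linearly with the input size n in the worst case.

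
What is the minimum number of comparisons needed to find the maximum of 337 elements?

Finding the maximum requires 336 comparisons. Each comparison eliminates exactly one candidate. With 337 candidates, we need 336 eliminations.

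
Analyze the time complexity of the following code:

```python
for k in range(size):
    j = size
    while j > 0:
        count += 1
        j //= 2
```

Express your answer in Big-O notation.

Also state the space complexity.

Time complexity: O(n log n).
Space complexity: O(1).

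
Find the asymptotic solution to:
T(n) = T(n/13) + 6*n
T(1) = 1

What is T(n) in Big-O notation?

Geometric series: 6*n*(1 + 1/13 + 1/13^2 + ...) = O(n). T(n) = O(n).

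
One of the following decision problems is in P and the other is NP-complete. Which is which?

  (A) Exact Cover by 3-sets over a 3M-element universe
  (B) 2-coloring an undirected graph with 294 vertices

(A) is NP-complete: one of Karp's 21 NP-complete problems.
(B) is P: 2-coloring is bipartiteness testing via BFS, O(V+E).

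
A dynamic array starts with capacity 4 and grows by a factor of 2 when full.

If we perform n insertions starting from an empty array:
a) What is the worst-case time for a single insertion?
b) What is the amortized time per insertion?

(a) Worst-case single insertion: O(n) -- when the array is full at capacity c, the resize copies all c elements, and c can be Theta(n).
(b) Resizes happen at sizes 4, 8, 16, ... Total copy cost for n insertions: 4 + 8 + ... = O(n) (geometric series with ratio 1/2). Amortized cost per insertion: O(n)/n = O(1).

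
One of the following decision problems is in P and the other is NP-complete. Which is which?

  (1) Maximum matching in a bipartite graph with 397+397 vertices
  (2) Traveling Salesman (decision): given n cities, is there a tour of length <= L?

(1) is P: Hopcroft-Karp runs in O(E sqrt(V)).
(2) is NP-complete: reduces from Hamiltonian Cycle.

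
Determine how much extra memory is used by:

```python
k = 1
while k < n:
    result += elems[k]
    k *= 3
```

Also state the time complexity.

Space complexity: O(1).
Only a constant amount of auxiliary storage is used; nothing grows with n.
Time complexity: O(log n).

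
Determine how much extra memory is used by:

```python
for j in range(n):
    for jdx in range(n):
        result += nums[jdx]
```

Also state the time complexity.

Space complexity: O(1).
Only a constant amount of auxiliary storage is used; nothing grows with n.
Time complexity: O(n^2).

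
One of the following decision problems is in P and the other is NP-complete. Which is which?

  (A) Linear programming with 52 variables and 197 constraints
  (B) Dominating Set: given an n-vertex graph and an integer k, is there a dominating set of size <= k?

(A) is P: the ellipsoid and interior-point methods run in polynomial time.
(B) is NP-complete: reduces from Set Cover (with k part of the input).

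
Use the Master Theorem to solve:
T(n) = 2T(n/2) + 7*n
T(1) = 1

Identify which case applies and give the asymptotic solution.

a=2, b=2, f(n)=7*n.
log_2(2) = 1, so n^(log_b(a)) = n.
f(n) = Theta(n), so Case 2 applies.
T(n) = Theta(n log n).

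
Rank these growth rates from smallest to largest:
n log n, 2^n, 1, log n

Ordered by growth rate: 1 < log n < n log n < 2^n.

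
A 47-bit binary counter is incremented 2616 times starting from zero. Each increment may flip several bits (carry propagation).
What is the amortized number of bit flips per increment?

Bit i flips on every 2^i-th increment, so over 2616 increments bit i flips floor(2616/2^i) times. Summing over i: total flips < 2 * 2616. Amortized: < 2 = O(1) per increment.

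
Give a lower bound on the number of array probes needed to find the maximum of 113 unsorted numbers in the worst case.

Adversary: any unprobed cell could hold a value larger than everything seen so far. If fewer than 113 cells are probed, the adversary places the max in an unprobed cell. So all 113 cells must be examined; together with 113-1 comparisons this is tight.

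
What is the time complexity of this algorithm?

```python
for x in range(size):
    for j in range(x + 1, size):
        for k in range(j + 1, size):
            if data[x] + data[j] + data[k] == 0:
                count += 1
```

Time complexity: O(n^3).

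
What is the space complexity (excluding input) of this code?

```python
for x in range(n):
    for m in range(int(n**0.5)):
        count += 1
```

Space complexity: O(1).
Only a constant amount of auxiliary storage is used; nothing grows with n.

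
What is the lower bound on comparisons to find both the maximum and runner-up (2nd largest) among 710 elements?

Lower bound: finding the max needs 710-1 comparisons. By an adversary weight-doubling argument, the maximum element must personally win at least ceil(log_2(710)) = 10 comparisons in any correct algorithm. The 2nd largest is among those 10 direct losers, and distinguishing it requires 10-1 more comparisons. Total >= 710-1 + 10-1 = 718. A balanced tournament achieves this bound exactly.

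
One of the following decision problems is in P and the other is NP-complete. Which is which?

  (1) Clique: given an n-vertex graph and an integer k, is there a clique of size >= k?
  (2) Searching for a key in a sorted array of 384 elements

(1) is NP-complete: complement of Independent Set / Vertex Cover (with k part of the input).
(2) is P: binary search runs in O(log n).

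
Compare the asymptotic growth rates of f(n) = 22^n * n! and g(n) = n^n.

f(n) = 22^n * n! grows faster: by Stirling n! ~ sqrt(2 pi n)(n/e)^n, so 22^n n! / n^n ~ (22/e)^n sqrt(2 pi n) -> infinity since 22/e > 1.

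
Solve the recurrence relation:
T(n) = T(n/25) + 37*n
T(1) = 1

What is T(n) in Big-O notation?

Geometric series: 37*n*(1 + 1/25 + 1/25^2 + ...) = O(n). T(n) = O(n).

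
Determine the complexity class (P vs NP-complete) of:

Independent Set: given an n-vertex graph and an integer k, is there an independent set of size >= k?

This problem is NP-complete: complement of Clique (with k part of the input).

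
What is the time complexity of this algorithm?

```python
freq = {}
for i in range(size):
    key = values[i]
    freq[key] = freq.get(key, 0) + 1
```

Time complexity: O(n).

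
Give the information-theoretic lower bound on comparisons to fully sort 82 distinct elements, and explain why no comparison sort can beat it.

A comparison sort is a binary decision tree whose leaves are the 82! = 475364333701284174842138206989404946643813294067993328617160934076743994734899148613007131808479167119360000000000000000000 possible output permutations. A binary tree with L leaves has height >= ceil(log_2(L)). So any comparison sort needs >= ceil(log_2(82!)) = 408 comparisons in the worst case.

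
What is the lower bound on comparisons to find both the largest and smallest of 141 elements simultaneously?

Pair elements first (floor(141/2) comparisons), then find max among winners and min among losers. Total: ceil(3*141/2) - 2 = 210 comparisons.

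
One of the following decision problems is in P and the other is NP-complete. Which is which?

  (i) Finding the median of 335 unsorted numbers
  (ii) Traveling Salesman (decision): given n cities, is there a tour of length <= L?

(i) is P: linear-time selection (median-of-medians) runs in O(n).
(ii) is NP-complete: reduces from Hamiltonian Cycle.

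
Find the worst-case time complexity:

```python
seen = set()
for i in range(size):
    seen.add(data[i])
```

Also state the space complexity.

Time complexity: O(n).
Space complexity: O(n).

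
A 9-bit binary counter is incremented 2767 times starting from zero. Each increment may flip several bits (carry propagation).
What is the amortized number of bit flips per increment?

Bit i flips on every 2^i-th increment, so over 2767 increments bit i flips floor(2767/2^i) times. Summing over i: total flips < 2 * 2767. Amortized: < 2 = O(1) per increment.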